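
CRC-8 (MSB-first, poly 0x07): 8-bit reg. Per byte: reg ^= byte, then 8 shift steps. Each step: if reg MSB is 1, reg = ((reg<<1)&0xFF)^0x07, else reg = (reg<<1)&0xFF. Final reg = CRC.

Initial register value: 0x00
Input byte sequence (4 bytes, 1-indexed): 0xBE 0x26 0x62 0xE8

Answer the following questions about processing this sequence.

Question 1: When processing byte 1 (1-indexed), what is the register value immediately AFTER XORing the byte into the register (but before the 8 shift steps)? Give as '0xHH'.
Answer: 0xBE

Derivation:
Register before byte 1: 0x00
Byte 1: 0xBE
0x00 XOR 0xBE = 0xBE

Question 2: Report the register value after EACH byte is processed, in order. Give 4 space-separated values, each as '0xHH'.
0x33 0x6B 0x3F 0x2B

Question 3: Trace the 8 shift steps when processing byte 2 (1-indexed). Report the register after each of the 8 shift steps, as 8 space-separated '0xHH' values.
After byte 1 (0xBE): reg=0x33
Register before byte 2: 0x33
After XOR with byte 0x26: 0x15

Answer: 0x2A 0x54 0xA8 0x57 0xAE 0x5B 0xB6 0x6B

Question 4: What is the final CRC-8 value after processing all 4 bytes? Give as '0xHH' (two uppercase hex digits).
After byte 1 (0xBE): reg=0x33
After byte 2 (0x26): reg=0x6B
After byte 3 (0x62): reg=0x3F
After byte 4 (0xE8): reg=0x2B

Answer: 0x2B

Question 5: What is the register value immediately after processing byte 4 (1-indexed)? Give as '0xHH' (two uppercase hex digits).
After byte 1 (0xBE): reg=0x33
After byte 2 (0x26): reg=0x6B
After byte 3 (0x62): reg=0x3F
After byte 4 (0xE8): reg=0x2B

Answer: 0x2B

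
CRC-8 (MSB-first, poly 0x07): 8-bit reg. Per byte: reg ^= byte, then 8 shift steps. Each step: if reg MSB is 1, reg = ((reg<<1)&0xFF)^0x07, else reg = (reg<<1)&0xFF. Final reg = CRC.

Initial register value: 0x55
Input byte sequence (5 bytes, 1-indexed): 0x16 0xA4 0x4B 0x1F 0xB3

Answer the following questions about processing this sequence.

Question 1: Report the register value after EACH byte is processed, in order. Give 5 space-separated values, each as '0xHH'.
0xCE 0x11 0x81 0xD3 0x27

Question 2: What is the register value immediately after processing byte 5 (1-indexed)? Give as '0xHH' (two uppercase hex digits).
After byte 1 (0x16): reg=0xCE
After byte 2 (0xA4): reg=0x11
After byte 3 (0x4B): reg=0x81
After byte 4 (0x1F): reg=0xD3
After byte 5 (0xB3): reg=0x27

Answer: 0x27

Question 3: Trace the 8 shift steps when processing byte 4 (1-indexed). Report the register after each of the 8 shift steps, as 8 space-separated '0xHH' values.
After byte 1 (0x16): reg=0xCE
After byte 2 (0xA4): reg=0x11
After byte 3 (0x4B): reg=0x81
Register before byte 4: 0x81
After XOR with byte 0x1F: 0x9E

Answer: 0x3B 0x76 0xEC 0xDF 0xB9 0x75 0xEA 0xD3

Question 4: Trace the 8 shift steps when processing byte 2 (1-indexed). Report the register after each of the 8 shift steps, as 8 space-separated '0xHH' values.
After byte 1 (0x16): reg=0xCE
Register before byte 2: 0xCE
After XOR with byte 0xA4: 0x6A

Answer: 0xD4 0xAF 0x59 0xB2 0x63 0xC6 0x8B 0x11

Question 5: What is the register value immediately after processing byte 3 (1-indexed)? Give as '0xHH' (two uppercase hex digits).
After byte 1 (0x16): reg=0xCE
After byte 2 (0xA4): reg=0x11
After byte 3 (0x4B): reg=0x81

Answer: 0x81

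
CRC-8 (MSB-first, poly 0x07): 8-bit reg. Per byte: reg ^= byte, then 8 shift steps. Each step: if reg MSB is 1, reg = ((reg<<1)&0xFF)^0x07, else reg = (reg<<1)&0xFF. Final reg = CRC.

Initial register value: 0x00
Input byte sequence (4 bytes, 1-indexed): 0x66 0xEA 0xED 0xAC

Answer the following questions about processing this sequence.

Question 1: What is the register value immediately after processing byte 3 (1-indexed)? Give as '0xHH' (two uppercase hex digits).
After byte 1 (0x66): reg=0x35
After byte 2 (0xEA): reg=0x13
After byte 3 (0xED): reg=0xF4

Answer: 0xF4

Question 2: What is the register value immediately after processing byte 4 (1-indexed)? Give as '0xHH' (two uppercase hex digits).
After byte 1 (0x66): reg=0x35
After byte 2 (0xEA): reg=0x13
After byte 3 (0xED): reg=0xF4
After byte 4 (0xAC): reg=0x8F

Answer: 0x8F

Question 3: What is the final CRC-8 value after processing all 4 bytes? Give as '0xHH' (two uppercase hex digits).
After byte 1 (0x66): reg=0x35
After byte 2 (0xEA): reg=0x13
After byte 3 (0xED): reg=0xF4
After byte 4 (0xAC): reg=0x8F

Answer: 0x8F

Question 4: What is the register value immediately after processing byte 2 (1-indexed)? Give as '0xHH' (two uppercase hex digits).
Answer: 0x13

Derivation:
After byte 1 (0x66): reg=0x35
After byte 2 (0xEA): reg=0x13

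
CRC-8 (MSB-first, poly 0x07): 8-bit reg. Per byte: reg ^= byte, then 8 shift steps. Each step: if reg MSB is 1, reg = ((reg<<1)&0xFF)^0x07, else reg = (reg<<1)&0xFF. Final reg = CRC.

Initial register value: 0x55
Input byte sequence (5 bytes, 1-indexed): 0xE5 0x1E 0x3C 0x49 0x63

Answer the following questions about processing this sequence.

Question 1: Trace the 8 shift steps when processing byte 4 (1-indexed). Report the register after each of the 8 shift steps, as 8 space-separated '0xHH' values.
After byte 1 (0xE5): reg=0x19
After byte 2 (0x1E): reg=0x15
After byte 3 (0x3C): reg=0xDF
Register before byte 4: 0xDF
After XOR with byte 0x49: 0x96

Answer: 0x2B 0x56 0xAC 0x5F 0xBE 0x7B 0xF6 0xEB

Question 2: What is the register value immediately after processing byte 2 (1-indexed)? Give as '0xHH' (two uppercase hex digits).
Answer: 0x15

Derivation:
After byte 1 (0xE5): reg=0x19
After byte 2 (0x1E): reg=0x15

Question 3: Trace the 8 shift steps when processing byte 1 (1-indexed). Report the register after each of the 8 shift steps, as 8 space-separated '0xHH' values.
Register before byte 1: 0x55
After XOR with byte 0xE5: 0xB0

Answer: 0x67 0xCE 0x9B 0x31 0x62 0xC4 0x8F 0x19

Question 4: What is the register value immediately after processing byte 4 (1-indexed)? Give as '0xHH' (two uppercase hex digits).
Answer: 0xEB

Derivation:
After byte 1 (0xE5): reg=0x19
After byte 2 (0x1E): reg=0x15
After byte 3 (0x3C): reg=0xDF
After byte 4 (0x49): reg=0xEB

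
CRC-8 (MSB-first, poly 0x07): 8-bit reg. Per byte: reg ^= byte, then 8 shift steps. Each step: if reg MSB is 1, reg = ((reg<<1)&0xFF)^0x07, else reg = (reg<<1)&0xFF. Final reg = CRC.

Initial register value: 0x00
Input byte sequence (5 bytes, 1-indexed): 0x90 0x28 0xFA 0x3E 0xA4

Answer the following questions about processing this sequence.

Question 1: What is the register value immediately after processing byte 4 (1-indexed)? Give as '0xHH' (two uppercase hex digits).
After byte 1 (0x90): reg=0xF9
After byte 2 (0x28): reg=0x39
After byte 3 (0xFA): reg=0x47
After byte 4 (0x3E): reg=0x68

Answer: 0x68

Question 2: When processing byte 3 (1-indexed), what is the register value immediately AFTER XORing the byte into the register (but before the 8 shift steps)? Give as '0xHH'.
Register before byte 3: 0x39
Byte 3: 0xFA
0x39 XOR 0xFA = 0xC3

Answer: 0xC3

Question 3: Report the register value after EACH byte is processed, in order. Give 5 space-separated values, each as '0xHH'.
0xF9 0x39 0x47 0x68 0x6A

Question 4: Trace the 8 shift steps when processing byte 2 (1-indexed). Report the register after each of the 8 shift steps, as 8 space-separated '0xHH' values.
After byte 1 (0x90): reg=0xF9
Register before byte 2: 0xF9
After XOR with byte 0x28: 0xD1

Answer: 0xA5 0x4D 0x9A 0x33 0x66 0xCC 0x9F 0x39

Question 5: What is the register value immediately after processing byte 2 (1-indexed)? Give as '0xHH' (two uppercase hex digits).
After byte 1 (0x90): reg=0xF9
After byte 2 (0x28): reg=0x39

Answer: 0x39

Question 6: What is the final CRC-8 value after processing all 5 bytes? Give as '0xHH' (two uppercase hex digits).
Answer: 0x6A

Derivation:
After byte 1 (0x90): reg=0xF9
After byte 2 (0x28): reg=0x39
After byte 3 (0xFA): reg=0x47
After byte 4 (0x3E): reg=0x68
After byte 5 (0xA4): reg=0x6A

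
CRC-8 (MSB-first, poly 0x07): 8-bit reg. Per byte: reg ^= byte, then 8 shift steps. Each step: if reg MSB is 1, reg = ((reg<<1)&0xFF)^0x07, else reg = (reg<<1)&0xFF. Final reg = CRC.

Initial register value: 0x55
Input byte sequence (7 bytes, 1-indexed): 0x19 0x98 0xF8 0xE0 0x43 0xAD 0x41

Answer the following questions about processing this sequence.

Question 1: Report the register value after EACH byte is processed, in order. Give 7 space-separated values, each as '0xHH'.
0xE3 0x66 0xD3 0x99 0x08 0x72 0x99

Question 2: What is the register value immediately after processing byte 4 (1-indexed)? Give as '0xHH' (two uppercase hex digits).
After byte 1 (0x19): reg=0xE3
After byte 2 (0x98): reg=0x66
After byte 3 (0xF8): reg=0xD3
After byte 4 (0xE0): reg=0x99

Answer: 0x99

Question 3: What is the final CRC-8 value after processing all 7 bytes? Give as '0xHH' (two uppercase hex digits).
After byte 1 (0x19): reg=0xE3
After byte 2 (0x98): reg=0x66
After byte 3 (0xF8): reg=0xD3
After byte 4 (0xE0): reg=0x99
After byte 5 (0x43): reg=0x08
After byte 6 (0xAD): reg=0x72
After byte 7 (0x41): reg=0x99

Answer: 0x99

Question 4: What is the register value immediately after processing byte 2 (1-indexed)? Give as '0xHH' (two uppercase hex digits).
After byte 1 (0x19): reg=0xE3
After byte 2 (0x98): reg=0x66

Answer: 0x66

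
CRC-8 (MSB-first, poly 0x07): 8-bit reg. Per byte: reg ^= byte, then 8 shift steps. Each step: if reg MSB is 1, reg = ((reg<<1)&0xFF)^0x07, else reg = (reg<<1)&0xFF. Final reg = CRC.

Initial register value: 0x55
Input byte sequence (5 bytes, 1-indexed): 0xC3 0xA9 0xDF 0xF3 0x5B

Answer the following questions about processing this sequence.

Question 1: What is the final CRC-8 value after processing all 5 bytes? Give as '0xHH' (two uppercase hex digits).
After byte 1 (0xC3): reg=0xEB
After byte 2 (0xA9): reg=0xC9
After byte 3 (0xDF): reg=0x62
After byte 4 (0xF3): reg=0xFE
After byte 5 (0x5B): reg=0x72

Answer: 0x72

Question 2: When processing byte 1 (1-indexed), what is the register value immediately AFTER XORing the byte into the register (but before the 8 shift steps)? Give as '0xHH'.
Register before byte 1: 0x55
Byte 1: 0xC3
0x55 XOR 0xC3 = 0x96

Answer: 0x96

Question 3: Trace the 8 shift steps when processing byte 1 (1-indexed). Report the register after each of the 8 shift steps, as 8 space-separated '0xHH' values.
Answer: 0x2B 0x56 0xAC 0x5F 0xBE 0x7B 0xF6 0xEB

Derivation:
Register before byte 1: 0x55
After XOR with byte 0xC3: 0x96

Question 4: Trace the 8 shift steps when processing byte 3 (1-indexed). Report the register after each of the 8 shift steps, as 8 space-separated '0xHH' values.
After byte 1 (0xC3): reg=0xEB
After byte 2 (0xA9): reg=0xC9
Register before byte 3: 0xC9
After XOR with byte 0xDF: 0x16

Answer: 0x2C 0x58 0xB0 0x67 0xCE 0x9B 0x31 0x62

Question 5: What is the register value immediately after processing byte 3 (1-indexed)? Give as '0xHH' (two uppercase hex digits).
Answer: 0x62

Derivation:
After byte 1 (0xC3): reg=0xEB
After byte 2 (0xA9): reg=0xC9
After byte 3 (0xDF): reg=0x62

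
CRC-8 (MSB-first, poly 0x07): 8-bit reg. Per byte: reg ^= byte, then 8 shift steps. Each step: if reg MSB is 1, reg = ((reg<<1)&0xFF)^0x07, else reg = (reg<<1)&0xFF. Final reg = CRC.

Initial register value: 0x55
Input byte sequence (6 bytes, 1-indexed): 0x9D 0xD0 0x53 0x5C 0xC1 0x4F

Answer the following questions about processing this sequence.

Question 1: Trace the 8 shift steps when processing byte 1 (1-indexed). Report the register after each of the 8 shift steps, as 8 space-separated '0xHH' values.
Answer: 0x97 0x29 0x52 0xA4 0x4F 0x9E 0x3B 0x76

Derivation:
Register before byte 1: 0x55
After XOR with byte 0x9D: 0xC8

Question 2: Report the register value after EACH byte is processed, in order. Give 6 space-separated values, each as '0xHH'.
0x76 0x7B 0xD8 0x95 0xAB 0xB2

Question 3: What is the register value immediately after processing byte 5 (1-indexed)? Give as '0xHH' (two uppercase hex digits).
Answer: 0xAB

Derivation:
After byte 1 (0x9D): reg=0x76
After byte 2 (0xD0): reg=0x7B
After byte 3 (0x53): reg=0xD8
After byte 4 (0x5C): reg=0x95
After byte 5 (0xC1): reg=0xAB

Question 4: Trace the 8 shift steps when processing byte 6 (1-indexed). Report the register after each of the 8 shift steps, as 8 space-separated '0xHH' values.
After byte 1 (0x9D): reg=0x76
After byte 2 (0xD0): reg=0x7B
After byte 3 (0x53): reg=0xD8
After byte 4 (0x5C): reg=0x95
After byte 5 (0xC1): reg=0xAB
Register before byte 6: 0xAB
After XOR with byte 0x4F: 0xE4

Answer: 0xCF 0x99 0x35 0x6A 0xD4 0xAF 0x59 0xB2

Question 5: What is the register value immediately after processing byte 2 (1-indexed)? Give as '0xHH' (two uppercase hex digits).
After byte 1 (0x9D): reg=0x76
After byte 2 (0xD0): reg=0x7B

Answer: 0x7B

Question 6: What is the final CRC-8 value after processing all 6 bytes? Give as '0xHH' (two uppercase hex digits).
Answer: 0xB2

Derivation:
After byte 1 (0x9D): reg=0x76
After byte 2 (0xD0): reg=0x7B
After byte 3 (0x53): reg=0xD8
After byte 4 (0x5C): reg=0x95
After byte 5 (0xC1): reg=0xAB
After byte 6 (0x4F): reg=0xB2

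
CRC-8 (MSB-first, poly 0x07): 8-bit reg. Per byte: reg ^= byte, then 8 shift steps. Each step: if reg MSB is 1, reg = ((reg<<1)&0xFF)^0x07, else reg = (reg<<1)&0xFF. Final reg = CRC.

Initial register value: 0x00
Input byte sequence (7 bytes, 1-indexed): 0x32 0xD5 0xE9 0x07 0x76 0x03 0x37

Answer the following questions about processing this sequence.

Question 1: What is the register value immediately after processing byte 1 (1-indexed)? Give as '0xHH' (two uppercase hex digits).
After byte 1 (0x32): reg=0x9E

Answer: 0x9E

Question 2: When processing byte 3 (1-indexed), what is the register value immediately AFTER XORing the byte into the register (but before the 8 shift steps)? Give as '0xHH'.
Answer: 0x1F

Derivation:
Register before byte 3: 0xF6
Byte 3: 0xE9
0xF6 XOR 0xE9 = 0x1F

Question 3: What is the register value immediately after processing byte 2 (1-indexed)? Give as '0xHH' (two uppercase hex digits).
Answer: 0xF6

Derivation:
After byte 1 (0x32): reg=0x9E
After byte 2 (0xD5): reg=0xF6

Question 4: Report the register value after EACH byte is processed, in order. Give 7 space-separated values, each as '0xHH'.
0x9E 0xF6 0x5D 0x81 0xCB 0x76 0xC0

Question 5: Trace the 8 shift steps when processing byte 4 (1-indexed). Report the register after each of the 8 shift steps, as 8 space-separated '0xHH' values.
Answer: 0xB4 0x6F 0xDE 0xBB 0x71 0xE2 0xC3 0x81

Derivation:
After byte 1 (0x32): reg=0x9E
After byte 2 (0xD5): reg=0xF6
After byte 3 (0xE9): reg=0x5D
Register before byte 4: 0x5D
After XOR with byte 0x07: 0x5A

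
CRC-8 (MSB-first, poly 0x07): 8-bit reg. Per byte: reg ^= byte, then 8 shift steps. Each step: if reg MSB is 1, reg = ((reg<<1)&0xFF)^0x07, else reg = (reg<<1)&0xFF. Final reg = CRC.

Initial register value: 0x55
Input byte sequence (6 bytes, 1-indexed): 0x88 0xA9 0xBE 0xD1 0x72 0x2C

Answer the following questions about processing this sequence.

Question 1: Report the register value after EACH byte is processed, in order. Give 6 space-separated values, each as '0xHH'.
0x1D 0x05 0x28 0xE1 0xF0 0x1A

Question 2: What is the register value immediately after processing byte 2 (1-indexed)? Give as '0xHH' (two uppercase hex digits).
Answer: 0x05

Derivation:
After byte 1 (0x88): reg=0x1D
After byte 2 (0xA9): reg=0x05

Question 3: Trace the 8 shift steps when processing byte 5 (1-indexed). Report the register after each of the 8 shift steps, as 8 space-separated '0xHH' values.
Answer: 0x21 0x42 0x84 0x0F 0x1E 0x3C 0x78 0xF0

Derivation:
After byte 1 (0x88): reg=0x1D
After byte 2 (0xA9): reg=0x05
After byte 3 (0xBE): reg=0x28
After byte 4 (0xD1): reg=0xE1
Register before byte 5: 0xE1
After XOR with byte 0x72: 0x93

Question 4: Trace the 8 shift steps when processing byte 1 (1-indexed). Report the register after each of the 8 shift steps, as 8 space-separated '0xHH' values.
Register before byte 1: 0x55
After XOR with byte 0x88: 0xDD

Answer: 0xBD 0x7D 0xFA 0xF3 0xE1 0xC5 0x8D 0x1D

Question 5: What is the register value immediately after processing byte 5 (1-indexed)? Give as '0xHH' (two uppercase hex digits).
Answer: 0xF0

Derivation:
After byte 1 (0x88): reg=0x1D
After byte 2 (0xA9): reg=0x05
After byte 3 (0xBE): reg=0x28
After byte 4 (0xD1): reg=0xE1
After byte 5 (0x72): reg=0xF0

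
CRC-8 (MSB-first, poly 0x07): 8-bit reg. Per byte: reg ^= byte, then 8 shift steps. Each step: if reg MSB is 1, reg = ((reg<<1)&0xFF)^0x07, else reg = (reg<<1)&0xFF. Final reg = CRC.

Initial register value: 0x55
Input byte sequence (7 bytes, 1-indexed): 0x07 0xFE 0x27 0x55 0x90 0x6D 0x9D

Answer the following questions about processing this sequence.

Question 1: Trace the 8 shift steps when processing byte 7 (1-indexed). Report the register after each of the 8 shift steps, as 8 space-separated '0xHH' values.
After byte 1 (0x07): reg=0xB9
After byte 2 (0xFE): reg=0xD2
After byte 3 (0x27): reg=0xC5
After byte 4 (0x55): reg=0xF9
After byte 5 (0x90): reg=0x18
After byte 6 (0x6D): reg=0x4C
Register before byte 7: 0x4C
After XOR with byte 0x9D: 0xD1

Answer: 0xA5 0x4D 0x9A 0x33 0x66 0xCC 0x9F 0x39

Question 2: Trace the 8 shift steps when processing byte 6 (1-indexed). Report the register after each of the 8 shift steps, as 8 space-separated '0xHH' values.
Answer: 0xEA 0xD3 0xA1 0x45 0x8A 0x13 0x26 0x4C

Derivation:
After byte 1 (0x07): reg=0xB9
After byte 2 (0xFE): reg=0xD2
After byte 3 (0x27): reg=0xC5
After byte 4 (0x55): reg=0xF9
After byte 5 (0x90): reg=0x18
Register before byte 6: 0x18
After XOR with byte 0x6D: 0x75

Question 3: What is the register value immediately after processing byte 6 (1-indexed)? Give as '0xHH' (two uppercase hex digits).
Answer: 0x4C

Derivation:
After byte 1 (0x07): reg=0xB9
After byte 2 (0xFE): reg=0xD2
After byte 3 (0x27): reg=0xC5
After byte 4 (0x55): reg=0xF9
After byte 5 (0x90): reg=0x18
After byte 6 (0x6D): reg=0x4C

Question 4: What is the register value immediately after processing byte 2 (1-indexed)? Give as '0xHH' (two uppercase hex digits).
Answer: 0xD2

Derivation:
After byte 1 (0x07): reg=0xB9
After byte 2 (0xFE): reg=0xD2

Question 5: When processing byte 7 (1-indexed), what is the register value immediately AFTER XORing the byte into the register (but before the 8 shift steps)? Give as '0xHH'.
Register before byte 7: 0x4C
Byte 7: 0x9D
0x4C XOR 0x9D = 0xD1

Answer: 0xD1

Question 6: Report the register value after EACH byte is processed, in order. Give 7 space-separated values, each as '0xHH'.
0xB9 0xD2 0xC5 0xF9 0x18 0x4C 0x39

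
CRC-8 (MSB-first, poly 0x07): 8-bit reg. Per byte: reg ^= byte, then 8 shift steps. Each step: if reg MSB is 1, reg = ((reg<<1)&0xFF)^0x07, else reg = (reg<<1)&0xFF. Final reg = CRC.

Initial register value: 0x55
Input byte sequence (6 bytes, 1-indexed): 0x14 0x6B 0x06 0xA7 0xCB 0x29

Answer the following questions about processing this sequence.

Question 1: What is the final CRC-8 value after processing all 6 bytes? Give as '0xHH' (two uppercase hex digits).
Answer: 0xC3

Derivation:
After byte 1 (0x14): reg=0xC0
After byte 2 (0x6B): reg=0x58
After byte 3 (0x06): reg=0x9D
After byte 4 (0xA7): reg=0xA6
After byte 5 (0xCB): reg=0x04
After byte 6 (0x29): reg=0xC3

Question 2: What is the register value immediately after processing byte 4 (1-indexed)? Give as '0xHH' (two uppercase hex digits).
After byte 1 (0x14): reg=0xC0
After byte 2 (0x6B): reg=0x58
After byte 3 (0x06): reg=0x9D
After byte 4 (0xA7): reg=0xA6

Answer: 0xA6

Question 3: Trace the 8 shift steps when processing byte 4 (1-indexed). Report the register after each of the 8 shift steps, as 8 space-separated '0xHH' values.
After byte 1 (0x14): reg=0xC0
After byte 2 (0x6B): reg=0x58
After byte 3 (0x06): reg=0x9D
Register before byte 4: 0x9D
After XOR with byte 0xA7: 0x3A

Answer: 0x74 0xE8 0xD7 0xA9 0x55 0xAA 0x53 0xA6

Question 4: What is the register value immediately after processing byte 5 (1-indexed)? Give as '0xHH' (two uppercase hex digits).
Answer: 0x04

Derivation:
After byte 1 (0x14): reg=0xC0
After byte 2 (0x6B): reg=0x58
After byte 3 (0x06): reg=0x9D
After byte 4 (0xA7): reg=0xA6
After byte 5 (0xCB): reg=0x04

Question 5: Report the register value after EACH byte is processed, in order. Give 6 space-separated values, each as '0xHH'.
0xC0 0x58 0x9D 0xA6 0x04 0xC3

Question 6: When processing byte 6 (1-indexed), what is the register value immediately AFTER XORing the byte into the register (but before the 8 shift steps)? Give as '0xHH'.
Answer: 0x2D

Derivation:
Register before byte 6: 0x04
Byte 6: 0x29
0x04 XOR 0x29 = 0x2D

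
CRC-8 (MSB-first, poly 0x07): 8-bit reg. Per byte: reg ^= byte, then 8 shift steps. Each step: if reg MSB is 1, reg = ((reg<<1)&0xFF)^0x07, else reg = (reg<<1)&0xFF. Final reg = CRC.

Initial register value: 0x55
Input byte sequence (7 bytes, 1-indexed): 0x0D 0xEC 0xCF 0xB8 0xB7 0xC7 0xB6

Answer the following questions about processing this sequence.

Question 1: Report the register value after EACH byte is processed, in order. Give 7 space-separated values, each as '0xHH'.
0x8F 0x2E 0xA9 0x77 0x4E 0xB6 0x00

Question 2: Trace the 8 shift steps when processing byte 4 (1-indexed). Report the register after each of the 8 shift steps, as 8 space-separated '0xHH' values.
Answer: 0x22 0x44 0x88 0x17 0x2E 0x5C 0xB8 0x77

Derivation:
After byte 1 (0x0D): reg=0x8F
After byte 2 (0xEC): reg=0x2E
After byte 3 (0xCF): reg=0xA9
Register before byte 4: 0xA9
After XOR with byte 0xB8: 0x11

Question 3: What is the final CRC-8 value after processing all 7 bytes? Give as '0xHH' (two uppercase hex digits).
Answer: 0x00

Derivation:
After byte 1 (0x0D): reg=0x8F
After byte 2 (0xEC): reg=0x2E
After byte 3 (0xCF): reg=0xA9
After byte 4 (0xB8): reg=0x77
After byte 5 (0xB7): reg=0x4E
After byte 6 (0xC7): reg=0xB6
After byte 7 (0xB6): reg=0x00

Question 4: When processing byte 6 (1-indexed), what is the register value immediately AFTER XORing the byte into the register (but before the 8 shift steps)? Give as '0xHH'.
Register before byte 6: 0x4E
Byte 6: 0xC7
0x4E XOR 0xC7 = 0x89

Answer: 0x89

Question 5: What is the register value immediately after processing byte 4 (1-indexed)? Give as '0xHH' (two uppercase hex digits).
After byte 1 (0x0D): reg=0x8F
After byte 2 (0xEC): reg=0x2E
After byte 3 (0xCF): reg=0xA9
After byte 4 (0xB8): reg=0x77

Answer: 0x77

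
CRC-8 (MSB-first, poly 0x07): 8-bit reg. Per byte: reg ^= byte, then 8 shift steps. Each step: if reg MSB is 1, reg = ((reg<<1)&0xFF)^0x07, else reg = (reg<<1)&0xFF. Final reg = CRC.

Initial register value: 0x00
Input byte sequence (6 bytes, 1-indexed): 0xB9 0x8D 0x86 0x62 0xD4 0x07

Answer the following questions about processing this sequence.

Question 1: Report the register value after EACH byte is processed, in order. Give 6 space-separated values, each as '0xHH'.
0x26 0x58 0x14 0x45 0xFE 0xE1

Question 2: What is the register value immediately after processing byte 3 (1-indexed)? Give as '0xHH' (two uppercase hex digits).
Answer: 0x14

Derivation:
After byte 1 (0xB9): reg=0x26
After byte 2 (0x8D): reg=0x58
After byte 3 (0x86): reg=0x14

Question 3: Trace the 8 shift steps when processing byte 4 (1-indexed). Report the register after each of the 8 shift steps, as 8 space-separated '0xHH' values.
Answer: 0xEC 0xDF 0xB9 0x75 0xEA 0xD3 0xA1 0x45

Derivation:
After byte 1 (0xB9): reg=0x26
After byte 2 (0x8D): reg=0x58
After byte 3 (0x86): reg=0x14
Register before byte 4: 0x14
After XOR with byte 0x62: 0x76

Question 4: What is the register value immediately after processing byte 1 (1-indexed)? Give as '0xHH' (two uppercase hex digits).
After byte 1 (0xB9): reg=0x26

Answer: 0x26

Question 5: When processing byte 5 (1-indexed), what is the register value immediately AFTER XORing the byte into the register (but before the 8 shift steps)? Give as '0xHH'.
Answer: 0x91

Derivation:
Register before byte 5: 0x45
Byte 5: 0xD4
0x45 XOR 0xD4 = 0x91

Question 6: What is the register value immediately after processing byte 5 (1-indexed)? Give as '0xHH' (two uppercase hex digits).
After byte 1 (0xB9): reg=0x26
After byte 2 (0x8D): reg=0x58
After byte 3 (0x86): reg=0x14
After byte 4 (0x62): reg=0x45
After byte 5 (0xD4): reg=0xFE

Answer: 0xFE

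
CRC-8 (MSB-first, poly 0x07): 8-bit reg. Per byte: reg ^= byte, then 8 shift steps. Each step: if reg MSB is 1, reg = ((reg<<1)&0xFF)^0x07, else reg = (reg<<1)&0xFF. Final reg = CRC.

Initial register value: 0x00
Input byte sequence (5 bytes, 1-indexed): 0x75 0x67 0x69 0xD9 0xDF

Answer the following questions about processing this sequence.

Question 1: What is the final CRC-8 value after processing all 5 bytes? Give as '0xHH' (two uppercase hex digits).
Answer: 0xAF

Derivation:
After byte 1 (0x75): reg=0x4C
After byte 2 (0x67): reg=0xD1
After byte 3 (0x69): reg=0x21
After byte 4 (0xD9): reg=0xE6
After byte 5 (0xDF): reg=0xAF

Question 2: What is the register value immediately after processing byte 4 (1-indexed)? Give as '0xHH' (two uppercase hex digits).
After byte 1 (0x75): reg=0x4C
After byte 2 (0x67): reg=0xD1
After byte 3 (0x69): reg=0x21
After byte 4 (0xD9): reg=0xE6

Answer: 0xE6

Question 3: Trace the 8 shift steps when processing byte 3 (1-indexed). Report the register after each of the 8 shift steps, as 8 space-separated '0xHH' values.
Answer: 0x77 0xEE 0xDB 0xB1 0x65 0xCA 0x93 0x21

Derivation:
After byte 1 (0x75): reg=0x4C
After byte 2 (0x67): reg=0xD1
Register before byte 3: 0xD1
After XOR with byte 0x69: 0xB8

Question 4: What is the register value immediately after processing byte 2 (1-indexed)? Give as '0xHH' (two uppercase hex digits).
Answer: 0xD1

Derivation:
After byte 1 (0x75): reg=0x4C
After byte 2 (0x67): reg=0xD1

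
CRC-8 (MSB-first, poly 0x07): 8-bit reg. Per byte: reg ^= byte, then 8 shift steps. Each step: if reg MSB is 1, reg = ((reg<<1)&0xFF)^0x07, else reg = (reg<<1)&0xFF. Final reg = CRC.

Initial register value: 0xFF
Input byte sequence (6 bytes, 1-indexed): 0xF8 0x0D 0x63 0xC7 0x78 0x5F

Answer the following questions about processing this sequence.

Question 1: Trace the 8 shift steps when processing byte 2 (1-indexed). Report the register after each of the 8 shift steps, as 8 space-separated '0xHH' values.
Answer: 0x30 0x60 0xC0 0x87 0x09 0x12 0x24 0x48

Derivation:
After byte 1 (0xF8): reg=0x15
Register before byte 2: 0x15
After XOR with byte 0x0D: 0x18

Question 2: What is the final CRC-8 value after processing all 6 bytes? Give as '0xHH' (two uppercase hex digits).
Answer: 0x4F

Derivation:
After byte 1 (0xF8): reg=0x15
After byte 2 (0x0D): reg=0x48
After byte 3 (0x63): reg=0xD1
After byte 4 (0xC7): reg=0x62
After byte 5 (0x78): reg=0x46
After byte 6 (0x5F): reg=0x4F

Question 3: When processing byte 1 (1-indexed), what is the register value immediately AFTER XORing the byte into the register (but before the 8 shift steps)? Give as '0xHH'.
Answer: 0x07

Derivation:
Register before byte 1: 0xFF
Byte 1: 0xF8
0xFF XOR 0xF8 = 0x07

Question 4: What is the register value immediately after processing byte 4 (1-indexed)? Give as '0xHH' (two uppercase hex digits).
After byte 1 (0xF8): reg=0x15
After byte 2 (0x0D): reg=0x48
After byte 3 (0x63): reg=0xD1
After byte 4 (0xC7): reg=0x62

Answer: 0x62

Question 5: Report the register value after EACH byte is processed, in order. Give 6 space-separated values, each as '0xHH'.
0x15 0x48 0xD1 0x62 0x46 0x4F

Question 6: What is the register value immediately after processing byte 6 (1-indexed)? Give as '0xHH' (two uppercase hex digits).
Answer: 0x4F

Derivation:
After byte 1 (0xF8): reg=0x15
After byte 2 (0x0D): reg=0x48
After byte 3 (0x63): reg=0xD1
After byte 4 (0xC7): reg=0x62
After byte 5 (0x78): reg=0x46
After byte 6 (0x5F): reg=0x4F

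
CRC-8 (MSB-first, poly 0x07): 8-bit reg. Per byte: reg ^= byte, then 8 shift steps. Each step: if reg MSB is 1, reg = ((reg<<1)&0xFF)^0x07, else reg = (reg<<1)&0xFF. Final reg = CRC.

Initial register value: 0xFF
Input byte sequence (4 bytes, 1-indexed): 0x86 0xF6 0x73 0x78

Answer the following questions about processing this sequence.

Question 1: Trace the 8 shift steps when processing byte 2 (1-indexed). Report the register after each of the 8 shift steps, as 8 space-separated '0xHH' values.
Answer: 0x3B 0x76 0xEC 0xDF 0xB9 0x75 0xEA 0xD3

Derivation:
After byte 1 (0x86): reg=0x68
Register before byte 2: 0x68
After XOR with byte 0xF6: 0x9E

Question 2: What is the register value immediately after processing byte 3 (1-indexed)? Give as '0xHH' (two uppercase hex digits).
Answer: 0x69

Derivation:
After byte 1 (0x86): reg=0x68
After byte 2 (0xF6): reg=0xD3
After byte 3 (0x73): reg=0x69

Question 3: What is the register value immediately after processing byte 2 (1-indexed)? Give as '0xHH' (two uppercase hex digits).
After byte 1 (0x86): reg=0x68
After byte 2 (0xF6): reg=0xD3

Answer: 0xD3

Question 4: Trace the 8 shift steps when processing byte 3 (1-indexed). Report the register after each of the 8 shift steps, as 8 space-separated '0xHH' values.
Answer: 0x47 0x8E 0x1B 0x36 0x6C 0xD8 0xB7 0x69

Derivation:
After byte 1 (0x86): reg=0x68
After byte 2 (0xF6): reg=0xD3
Register before byte 3: 0xD3
After XOR with byte 0x73: 0xA0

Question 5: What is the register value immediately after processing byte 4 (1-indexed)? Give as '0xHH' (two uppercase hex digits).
Answer: 0x77

Derivation:
After byte 1 (0x86): reg=0x68
After byte 2 (0xF6): reg=0xD3
After byte 3 (0x73): reg=0x69
After byte 4 (0x78): reg=0x77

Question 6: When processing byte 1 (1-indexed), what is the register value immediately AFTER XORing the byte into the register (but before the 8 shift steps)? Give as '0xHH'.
Register before byte 1: 0xFF
Byte 1: 0x86
0xFF XOR 0x86 = 0x79

Answer: 0x79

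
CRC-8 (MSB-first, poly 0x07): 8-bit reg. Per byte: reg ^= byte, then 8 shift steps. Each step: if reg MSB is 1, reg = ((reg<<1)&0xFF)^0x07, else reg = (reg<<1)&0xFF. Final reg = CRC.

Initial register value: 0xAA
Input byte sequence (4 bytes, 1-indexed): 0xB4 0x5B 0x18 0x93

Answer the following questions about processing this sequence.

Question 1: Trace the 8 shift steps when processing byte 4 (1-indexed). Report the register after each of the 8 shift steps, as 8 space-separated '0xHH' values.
Answer: 0x9B 0x31 0x62 0xC4 0x8F 0x19 0x32 0x64

Derivation:
After byte 1 (0xB4): reg=0x5A
After byte 2 (0x5B): reg=0x07
After byte 3 (0x18): reg=0x5D
Register before byte 4: 0x5D
After XOR with byte 0x93: 0xCE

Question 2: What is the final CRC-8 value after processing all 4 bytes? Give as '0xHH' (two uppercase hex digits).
After byte 1 (0xB4): reg=0x5A
After byte 2 (0x5B): reg=0x07
After byte 3 (0x18): reg=0x5D
After byte 4 (0x93): reg=0x64

Answer: 0x64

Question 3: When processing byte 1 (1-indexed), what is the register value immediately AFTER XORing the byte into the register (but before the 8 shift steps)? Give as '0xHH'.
Register before byte 1: 0xAA
Byte 1: 0xB4
0xAA XOR 0xB4 = 0x1E

Answer: 0x1E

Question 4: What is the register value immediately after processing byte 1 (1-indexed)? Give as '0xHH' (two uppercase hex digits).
After byte 1 (0xB4): reg=0x5A

Answer: 0x5A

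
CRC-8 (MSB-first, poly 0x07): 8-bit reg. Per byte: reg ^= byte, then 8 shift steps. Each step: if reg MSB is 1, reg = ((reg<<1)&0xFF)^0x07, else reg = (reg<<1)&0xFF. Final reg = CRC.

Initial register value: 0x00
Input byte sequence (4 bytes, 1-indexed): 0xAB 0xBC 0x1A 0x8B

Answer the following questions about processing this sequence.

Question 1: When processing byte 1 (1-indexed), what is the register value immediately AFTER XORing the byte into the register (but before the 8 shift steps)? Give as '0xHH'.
Answer: 0xAB

Derivation:
Register before byte 1: 0x00
Byte 1: 0xAB
0x00 XOR 0xAB = 0xAB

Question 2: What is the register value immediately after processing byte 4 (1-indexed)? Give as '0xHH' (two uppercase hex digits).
Answer: 0x08

Derivation:
After byte 1 (0xAB): reg=0x58
After byte 2 (0xBC): reg=0xB2
After byte 3 (0x1A): reg=0x51
After byte 4 (0x8B): reg=0x08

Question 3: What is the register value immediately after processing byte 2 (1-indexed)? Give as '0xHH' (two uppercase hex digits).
After byte 1 (0xAB): reg=0x58
After byte 2 (0xBC): reg=0xB2

Answer: 0xB2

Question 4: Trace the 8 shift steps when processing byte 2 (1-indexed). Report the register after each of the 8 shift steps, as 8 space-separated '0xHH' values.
After byte 1 (0xAB): reg=0x58
Register before byte 2: 0x58
After XOR with byte 0xBC: 0xE4

Answer: 0xCF 0x99 0x35 0x6A 0xD4 0xAF 0x59 0xB2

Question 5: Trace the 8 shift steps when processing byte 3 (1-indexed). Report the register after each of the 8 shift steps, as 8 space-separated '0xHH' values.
After byte 1 (0xAB): reg=0x58
After byte 2 (0xBC): reg=0xB2
Register before byte 3: 0xB2
After XOR with byte 0x1A: 0xA8

Answer: 0x57 0xAE 0x5B 0xB6 0x6B 0xD6 0xAB 0x51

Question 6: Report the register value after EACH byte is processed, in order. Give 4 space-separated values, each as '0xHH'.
0x58 0xB2 0x51 0x08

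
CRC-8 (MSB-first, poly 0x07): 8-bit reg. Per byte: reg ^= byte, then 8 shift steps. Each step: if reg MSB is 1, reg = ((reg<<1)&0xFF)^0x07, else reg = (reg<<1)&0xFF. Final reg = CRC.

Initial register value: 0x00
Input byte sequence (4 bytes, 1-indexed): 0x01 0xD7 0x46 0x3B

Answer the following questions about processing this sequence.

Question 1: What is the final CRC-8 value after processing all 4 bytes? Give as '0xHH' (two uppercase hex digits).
Answer: 0xAB

Derivation:
After byte 1 (0x01): reg=0x07
After byte 2 (0xD7): reg=0x3E
After byte 3 (0x46): reg=0x6F
After byte 4 (0x3B): reg=0xAB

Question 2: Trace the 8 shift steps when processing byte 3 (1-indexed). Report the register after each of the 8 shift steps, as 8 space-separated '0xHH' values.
After byte 1 (0x01): reg=0x07
After byte 2 (0xD7): reg=0x3E
Register before byte 3: 0x3E
After XOR with byte 0x46: 0x78

Answer: 0xF0 0xE7 0xC9 0x95 0x2D 0x5A 0xB4 0x6F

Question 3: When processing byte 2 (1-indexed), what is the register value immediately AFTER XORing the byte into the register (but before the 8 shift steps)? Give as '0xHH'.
Answer: 0xD0

Derivation:
Register before byte 2: 0x07
Byte 2: 0xD7
0x07 XOR 0xD7 = 0xD0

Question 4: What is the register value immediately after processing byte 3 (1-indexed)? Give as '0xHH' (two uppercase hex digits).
After byte 1 (0x01): reg=0x07
After byte 2 (0xD7): reg=0x3E
After byte 3 (0x46): reg=0x6F

Answer: 0x6F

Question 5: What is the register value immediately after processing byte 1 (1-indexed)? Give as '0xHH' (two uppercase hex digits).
Answer: 0x07

Derivation:
After byte 1 (0x01): reg=0x07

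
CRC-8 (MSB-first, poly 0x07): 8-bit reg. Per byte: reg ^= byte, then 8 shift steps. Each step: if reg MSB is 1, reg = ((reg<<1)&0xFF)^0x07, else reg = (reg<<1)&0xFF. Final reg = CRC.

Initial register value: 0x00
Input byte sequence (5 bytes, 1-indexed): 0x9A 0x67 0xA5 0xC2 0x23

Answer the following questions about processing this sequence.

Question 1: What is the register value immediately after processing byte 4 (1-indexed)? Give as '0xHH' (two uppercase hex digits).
Answer: 0x00

Derivation:
After byte 1 (0x9A): reg=0xCF
After byte 2 (0x67): reg=0x51
After byte 3 (0xA5): reg=0xC2
After byte 4 (0xC2): reg=0x00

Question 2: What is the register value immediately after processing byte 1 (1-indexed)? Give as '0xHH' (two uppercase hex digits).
Answer: 0xCF

Derivation:
After byte 1 (0x9A): reg=0xCF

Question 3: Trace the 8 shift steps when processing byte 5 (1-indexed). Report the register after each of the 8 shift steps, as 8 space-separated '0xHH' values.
Answer: 0x46 0x8C 0x1F 0x3E 0x7C 0xF8 0xF7 0xE9

Derivation:
After byte 1 (0x9A): reg=0xCF
After byte 2 (0x67): reg=0x51
After byte 3 (0xA5): reg=0xC2
After byte 4 (0xC2): reg=0x00
Register before byte 5: 0x00
After XOR with byte 0x23: 0x23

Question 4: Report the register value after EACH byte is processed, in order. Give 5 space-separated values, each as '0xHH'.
0xCF 0x51 0xC2 0x00 0xE9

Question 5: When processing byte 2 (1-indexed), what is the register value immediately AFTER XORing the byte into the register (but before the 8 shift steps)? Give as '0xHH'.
Answer: 0xA8

Derivation:
Register before byte 2: 0xCF
Byte 2: 0x67
0xCF XOR 0x67 = 0xA8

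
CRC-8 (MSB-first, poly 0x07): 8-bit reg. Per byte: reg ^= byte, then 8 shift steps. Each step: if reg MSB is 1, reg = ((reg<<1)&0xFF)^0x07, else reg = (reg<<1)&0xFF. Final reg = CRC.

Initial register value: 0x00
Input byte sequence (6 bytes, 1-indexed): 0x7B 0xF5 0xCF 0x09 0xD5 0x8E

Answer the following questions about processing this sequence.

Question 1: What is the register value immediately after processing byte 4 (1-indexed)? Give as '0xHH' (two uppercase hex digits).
After byte 1 (0x7B): reg=0x66
After byte 2 (0xF5): reg=0xF0
After byte 3 (0xCF): reg=0xBD
After byte 4 (0x09): reg=0x05

Answer: 0x05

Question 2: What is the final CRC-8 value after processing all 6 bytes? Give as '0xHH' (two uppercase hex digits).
Answer: 0x19

Derivation:
After byte 1 (0x7B): reg=0x66
After byte 2 (0xF5): reg=0xF0
After byte 3 (0xCF): reg=0xBD
After byte 4 (0x09): reg=0x05
After byte 5 (0xD5): reg=0x3E
After byte 6 (0x8E): reg=0x19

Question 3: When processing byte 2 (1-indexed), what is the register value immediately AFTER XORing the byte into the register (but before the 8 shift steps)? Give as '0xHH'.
Answer: 0x93

Derivation:
Register before byte 2: 0x66
Byte 2: 0xF5
0x66 XOR 0xF5 = 0x93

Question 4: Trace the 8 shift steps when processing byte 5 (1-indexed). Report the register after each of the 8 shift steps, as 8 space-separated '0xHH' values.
Answer: 0xA7 0x49 0x92 0x23 0x46 0x8C 0x1F 0x3E

Derivation:
After byte 1 (0x7B): reg=0x66
After byte 2 (0xF5): reg=0xF0
After byte 3 (0xCF): reg=0xBD
After byte 4 (0x09): reg=0x05
Register before byte 5: 0x05
After XOR with byte 0xD5: 0xD0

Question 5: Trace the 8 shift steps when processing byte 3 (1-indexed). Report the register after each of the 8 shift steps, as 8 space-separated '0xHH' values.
Answer: 0x7E 0xFC 0xFF 0xF9 0xF5 0xED 0xDD 0xBD

Derivation:
After byte 1 (0x7B): reg=0x66
After byte 2 (0xF5): reg=0xF0
Register before byte 3: 0xF0
After XOR with byte 0xCF: 0x3F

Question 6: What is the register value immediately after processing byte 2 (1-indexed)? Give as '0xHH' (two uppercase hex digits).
Answer: 0xF0

Derivation:
After byte 1 (0x7B): reg=0x66
After byte 2 (0xF5): reg=0xF0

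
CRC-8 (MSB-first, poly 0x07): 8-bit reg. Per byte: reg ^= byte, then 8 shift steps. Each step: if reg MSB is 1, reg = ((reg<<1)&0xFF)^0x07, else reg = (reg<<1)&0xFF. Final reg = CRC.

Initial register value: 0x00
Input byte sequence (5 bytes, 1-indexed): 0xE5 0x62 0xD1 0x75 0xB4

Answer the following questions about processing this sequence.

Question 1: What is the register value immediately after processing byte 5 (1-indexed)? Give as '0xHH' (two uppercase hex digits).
Answer: 0x0D

Derivation:
After byte 1 (0xE5): reg=0xB5
After byte 2 (0x62): reg=0x2B
After byte 3 (0xD1): reg=0xE8
After byte 4 (0x75): reg=0xDA
After byte 5 (0xB4): reg=0x0D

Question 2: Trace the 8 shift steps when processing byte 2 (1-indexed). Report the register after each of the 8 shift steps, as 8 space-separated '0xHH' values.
After byte 1 (0xE5): reg=0xB5
Register before byte 2: 0xB5
After XOR with byte 0x62: 0xD7

Answer: 0xA9 0x55 0xAA 0x53 0xA6 0x4B 0x96 0x2B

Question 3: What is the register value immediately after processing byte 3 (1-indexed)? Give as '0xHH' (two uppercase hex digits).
After byte 1 (0xE5): reg=0xB5
After byte 2 (0x62): reg=0x2B
After byte 3 (0xD1): reg=0xE8

Answer: 0xE8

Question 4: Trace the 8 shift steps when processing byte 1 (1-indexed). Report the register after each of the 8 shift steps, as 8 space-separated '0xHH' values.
Register before byte 1: 0x00
After XOR with byte 0xE5: 0xE5

Answer: 0xCD 0x9D 0x3D 0x7A 0xF4 0xEF 0xD9 0xB5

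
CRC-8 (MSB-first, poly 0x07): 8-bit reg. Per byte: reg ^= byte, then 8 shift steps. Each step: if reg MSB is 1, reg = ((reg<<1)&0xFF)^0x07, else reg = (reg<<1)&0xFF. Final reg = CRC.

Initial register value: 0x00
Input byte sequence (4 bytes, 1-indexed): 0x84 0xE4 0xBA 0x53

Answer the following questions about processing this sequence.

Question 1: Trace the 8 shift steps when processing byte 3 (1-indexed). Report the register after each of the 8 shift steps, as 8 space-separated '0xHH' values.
Answer: 0xD3 0xA1 0x45 0x8A 0x13 0x26 0x4C 0x98

Derivation:
After byte 1 (0x84): reg=0x95
After byte 2 (0xE4): reg=0x50
Register before byte 3: 0x50
After XOR with byte 0xBA: 0xEA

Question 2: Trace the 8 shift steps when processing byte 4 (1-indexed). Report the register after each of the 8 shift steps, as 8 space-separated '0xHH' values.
After byte 1 (0x84): reg=0x95
After byte 2 (0xE4): reg=0x50
After byte 3 (0xBA): reg=0x98
Register before byte 4: 0x98
After XOR with byte 0x53: 0xCB

Answer: 0x91 0x25 0x4A 0x94 0x2F 0x5E 0xBC 0x7F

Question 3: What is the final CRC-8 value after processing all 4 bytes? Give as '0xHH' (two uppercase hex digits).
Answer: 0x7F

Derivation:
After byte 1 (0x84): reg=0x95
After byte 2 (0xE4): reg=0x50
After byte 3 (0xBA): reg=0x98
After byte 4 (0x53): reg=0x7F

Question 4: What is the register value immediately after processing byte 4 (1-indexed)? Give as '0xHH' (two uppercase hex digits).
Answer: 0x7F

Derivation:
After byte 1 (0x84): reg=0x95
After byte 2 (0xE4): reg=0x50
After byte 3 (0xBA): reg=0x98
After byte 4 (0x53): reg=0x7F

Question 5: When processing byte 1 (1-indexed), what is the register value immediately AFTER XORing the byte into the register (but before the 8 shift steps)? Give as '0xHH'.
Answer: 0x84

Derivation:
Register before byte 1: 0x00
Byte 1: 0x84
0x00 XOR 0x84 = 0x84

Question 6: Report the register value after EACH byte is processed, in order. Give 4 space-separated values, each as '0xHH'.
0x95 0x50 0x98 0x7F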